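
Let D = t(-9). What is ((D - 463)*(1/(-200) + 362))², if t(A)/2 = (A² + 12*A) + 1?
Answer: 55608295667409/1600 ≈ 3.4755e+10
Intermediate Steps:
t(A) = 2 + 2*A² + 24*A (t(A) = 2*((A² + 12*A) + 1) = 2*(1 + A² + 12*A) = 2 + 2*A² + 24*A)
D = -52 (D = 2 + 2*(-9)² + 24*(-9) = 2 + 2*81 - 216 = 2 + 162 - 216 = -52)
((D - 463)*(1/(-200) + 362))² = ((-52 - 463)*(1/(-200) + 362))² = (-515*(-1/200 + 362))² = (-515*72399/200)² = (-7457097/40)² = 55608295667409/1600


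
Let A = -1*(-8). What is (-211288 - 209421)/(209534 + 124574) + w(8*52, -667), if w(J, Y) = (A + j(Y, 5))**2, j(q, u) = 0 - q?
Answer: 152227536791/334108 ≈ 4.5562e+5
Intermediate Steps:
j(q, u) = -q
A = 8
w(J, Y) = (8 - Y)**2
(-211288 - 209421)/(209534 + 124574) + w(8*52, -667) = (-211288 - 209421)/(209534 + 124574) + (-8 - 667)**2 = -420709/334108 + (-675)**2 = -420709*1/334108 + 455625 = -420709/334108 + 455625 = 152227536791/334108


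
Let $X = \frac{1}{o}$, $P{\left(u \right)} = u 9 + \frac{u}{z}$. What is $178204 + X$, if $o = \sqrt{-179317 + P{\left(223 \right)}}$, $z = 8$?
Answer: $178204 - \frac{2 i \sqrt{2836514}}{1418257} \approx 1.782 \cdot 10^{5} - 0.002375 i$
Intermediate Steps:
$P{\left(u \right)} = \frac{73 u}{8}$ ($P{\left(u \right)} = u 9 + \frac{u}{8} = 9 u + u \frac{1}{8} = 9 u + \frac{u}{8} = \frac{73 u}{8}$)
$o = \frac{i \sqrt{2836514}}{4}$ ($o = \sqrt{-179317 + \frac{73}{8} \cdot 223} = \sqrt{-179317 + \frac{16279}{8}} = \sqrt{- \frac{1418257}{8}} = \frac{i \sqrt{2836514}}{4} \approx 421.05 i$)
$X = - \frac{2 i \sqrt{2836514}}{1418257}$ ($X = \frac{1}{\frac{1}{4} i \sqrt{2836514}} = - \frac{2 i \sqrt{2836514}}{1418257} \approx - 0.002375 i$)
$178204 + X = 178204 - \frac{2 i \sqrt{2836514}}{1418257}$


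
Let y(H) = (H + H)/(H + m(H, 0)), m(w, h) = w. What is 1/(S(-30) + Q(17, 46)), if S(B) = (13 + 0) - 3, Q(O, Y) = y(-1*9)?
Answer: 1/11 ≈ 0.090909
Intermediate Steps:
y(H) = 1 (y(H) = (H + H)/(H + H) = (2*H)/((2*H)) = (2*H)*(1/(2*H)) = 1)
Q(O, Y) = 1
S(B) = 10 (S(B) = 13 - 3 = 10)
1/(S(-30) + Q(17, 46)) = 1/(10 + 1) = 1/11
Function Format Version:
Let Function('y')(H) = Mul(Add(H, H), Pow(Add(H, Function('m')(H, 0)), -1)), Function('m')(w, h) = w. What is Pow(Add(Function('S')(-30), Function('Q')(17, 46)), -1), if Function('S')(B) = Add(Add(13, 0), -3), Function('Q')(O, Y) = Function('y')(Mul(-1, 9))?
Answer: Rational(1, 11) ≈ 0.090909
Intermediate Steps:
Function('y')(H) = 1 (Function('y')(H) = Mul(Add(H, H), Pow(Add(H, H), -1)) = Mul(Mul(2, H), Pow(Mul(2, H), -1)) = Mul(Mul(2, H), Mul(Rational(1, 2), Pow(H, -1))) = 1)
Function('Q')(O, Y) = 1
Function('S')(B) = 10 (Function('S')(B) = Add(13, -3) = 10)
Pow(Add(Function('S')(-30), Function('Q')(17, 46)), -1) = Pow(Add(10, 1), -1) = Pow(11, -1) = Rational(1, 11)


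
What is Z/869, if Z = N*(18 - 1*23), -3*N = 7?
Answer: 35/2607 ≈ 0.013425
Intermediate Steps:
N = -7/3 (N = -⅓*7 = -7/3 ≈ -2.3333)
Z = 35/3 (Z = -7*(18 - 1*23)/3 = -7*(18 - 23)/3 = -7/3*(-5) = 35/3 ≈ 11.667)
Z/869 = (35/3)/869 = (35/3)*(1/869) = 35/2607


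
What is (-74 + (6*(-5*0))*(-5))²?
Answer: 5476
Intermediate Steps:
(-74 + (6*(-5*0))*(-5))² = (-74 + (6*0)*(-5))² = (-74 + 0*(-5))² = (-74 + 0)² = (-74)² = 5476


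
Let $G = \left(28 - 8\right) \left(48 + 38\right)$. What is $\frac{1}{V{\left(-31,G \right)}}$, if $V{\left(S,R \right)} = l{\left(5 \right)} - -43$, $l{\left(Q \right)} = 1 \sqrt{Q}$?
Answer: $\frac{43}{1844} - \frac{\sqrt{5}}{1844} \approx 0.022106$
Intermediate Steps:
$G = 1720$ ($G = 20 \cdot 86 = 1720$)
$l{\left(Q \right)} = \sqrt{Q}$
$V{\left(S,R \right)} = 43 + \sqrt{5}$ ($V{\left(S,R \right)} = \sqrt{5} - -43 = \sqrt{5} + 43 = 43 + \sqrt{5}$)
$\frac{1}{V{\left(-31,G \right)}} = \frac{1}{43 + \sqrt{5}}$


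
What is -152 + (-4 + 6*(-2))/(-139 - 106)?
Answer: -37224/245 ≈ -151.93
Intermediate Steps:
-152 + (-4 + 6*(-2))/(-139 - 106) = -152 + (-4 - 12)/(-245) = -152 - 1/245*(-16) = -152 + 16/245 = -37224/245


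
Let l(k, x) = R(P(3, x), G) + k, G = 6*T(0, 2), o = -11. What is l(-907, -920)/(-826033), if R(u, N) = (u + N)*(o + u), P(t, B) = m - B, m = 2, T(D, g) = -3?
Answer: -822637/826033 ≈ -0.99589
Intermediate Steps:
P(t, B) = 2 - B
G = -18 (G = 6*(-3) = -18)
R(u, N) = (-11 + u)*(N + u) (R(u, N) = (u + N)*(-11 + u) = (N + u)*(-11 + u) = (-11 + u)*(N + u))
l(k, x) = 140 + k + (2 - x)**2 + 29*x (l(k, x) = ((2 - x)**2 - 11*(-18) - 11*(2 - x) - 18*(2 - x)) + k = ((2 - x)**2 + 198 + (-22 + 11*x) + (-36 + 18*x)) + k = (140 + (2 - x)**2 + 29*x) + k = 140 + k + (2 - x)**2 + 29*x)
l(-907, -920)/(-826033) = (144 - 907 + (-920)**2 + 25*(-920))/(-826033) = (144 - 907 + 846400 - 23000)*(-1/826033) = 822637*(-1/826033) = -822637/826033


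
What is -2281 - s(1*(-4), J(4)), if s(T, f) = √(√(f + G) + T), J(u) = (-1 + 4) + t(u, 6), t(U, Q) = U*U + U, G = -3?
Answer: -2281 - √(-4 + 2*√5) ≈ -2281.7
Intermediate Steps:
t(U, Q) = U + U² (t(U, Q) = U² + U = U + U²)
J(u) = 3 + u*(1 + u) (J(u) = (-1 + 4) + u*(1 + u) = 3 + u*(1 + u))
s(T, f) = √(T + √(-3 + f)) (s(T, f) = √(√(f - 3) + T) = √(√(-3 + f) + T) = √(T + √(-3 + f)))
-2281 - s(1*(-4), J(4)) = -2281 - √(1*(-4) + √(-3 + (3 + 4*(1 + 4)))) = -2281 - √(-4 + √(-3 + (3 + 4*5))) = -2281 - √(-4 + √(-3 + (3 + 20))) = -2281 - √(-4 + √(-3 + 23)) = -2281 - √(-4 + √20) = -2281 - √(-4 + 2*√5)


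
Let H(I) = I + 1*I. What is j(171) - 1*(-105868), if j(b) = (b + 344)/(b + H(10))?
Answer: 20221303/191 ≈ 1.0587e+5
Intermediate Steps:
H(I) = 2*I (H(I) = I + I = 2*I)
j(b) = (344 + b)/(20 + b) (j(b) = (b + 344)/(b + 2*10) = (344 + b)/(b + 20) = (344 + b)/(20 + b))
j(171) - 1*(-105868) = (344 + 171)/(20 + 171) - 1*(-105868) = 515/191 + 105868 = 20221303/191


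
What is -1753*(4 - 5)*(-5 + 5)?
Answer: 0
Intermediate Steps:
-1753*(4 - 5)*(-5 + 5) = -(-1753)*0 = -1753*0 = 0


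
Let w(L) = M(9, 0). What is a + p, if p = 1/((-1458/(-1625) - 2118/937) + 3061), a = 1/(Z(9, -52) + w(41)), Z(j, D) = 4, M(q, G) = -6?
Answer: -4655634271/9317359042 ≈ -0.49967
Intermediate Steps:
w(L) = -6
a = -½ (a = 1/(4 - 6) = 1/(-2) = -½ ≈ -0.50000)
p = 1522625/4658679521 (p = 1/((-1458*(-1/1625) - 2118*1/937) + 3061) = 1/((1458/1625 - 2118/937) + 3061) = 1/(-2075604/1522625 + 3061) = 1/(4658679521/1522625) = 1522625/4658679521 ≈ 0.00032684)
a + p = -½ + 1522625/4658679521 = -4655634271/9317359042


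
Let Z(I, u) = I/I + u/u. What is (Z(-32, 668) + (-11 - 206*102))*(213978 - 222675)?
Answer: 182819637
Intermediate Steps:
Z(I, u) = 2 (Z(I, u) = 1 + 1 = 2)
(Z(-32, 668) + (-11 - 206*102))*(213978 - 222675) = (2 + (-11 - 206*102))*(213978 - 222675) = (2 + (-11 - 21012))*(-8697) = (2 - 21023)*(-8697) = -21021*(-8697) = 182819637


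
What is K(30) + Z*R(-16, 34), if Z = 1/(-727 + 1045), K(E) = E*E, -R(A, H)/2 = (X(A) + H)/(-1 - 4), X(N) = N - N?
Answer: 715534/795 ≈ 900.04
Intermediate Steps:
X(N) = 0
R(A, H) = 2*H/5 (R(A, H) = -2*(0 + H)/(-1 - 4) = -2*H/(-5) = -2*H*(-1)/5 = -(-2)*H/5 = 2*H/5)
K(E) = E²
Z = 1/318 ≈ 0.0031447
K(30) + Z*R(-16, 34) = 30² + ((⅖)*34)/318 = 900 + (1/318)*(68/5) = 900 + 34/795 = 715534/795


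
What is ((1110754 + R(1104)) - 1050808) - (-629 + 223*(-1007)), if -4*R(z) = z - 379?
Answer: 1139819/4 ≈ 2.8496e+5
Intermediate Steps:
R(z) = 379/4 - z/4 (R(z) = -(z - 379)/4 = -(-379 + z)/4 = 379/4 - z/4)
((1110754 + R(1104)) - 1050808) - (-629 + 223*(-1007)) = ((1110754 + (379/4 - ¼*1104)) - 1050808) - (-629 + 223*(-1007)) = ((1110754 + (379/4 - 276)) - 1050808) - (-629 - 224561) = ((1110754 - 725/4) - 1050808) - 1*(-225190) = (4442291/4 - 1050808) + 225190 = 239059/4 + 225190 = 1139819/4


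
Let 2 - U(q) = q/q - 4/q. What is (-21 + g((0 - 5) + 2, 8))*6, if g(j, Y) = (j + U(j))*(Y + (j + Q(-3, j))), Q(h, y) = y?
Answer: -166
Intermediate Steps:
U(q) = 1 + 4/q (U(q) = 2 - (q/q - 4/q) = 2 - (1 - 4/q) = 2 + (-1 + 4/q) = 1 + 4/q)
g(j, Y) = (Y + 2*j)*(j + (4 + j)/j) (g(j, Y) = (j + (4 + j)/j)*(Y + (j + j)) = (j + (4 + j)/j)*(Y + 2*j) = (Y + 2*j)*(j + (4 + j)/j))
(-21 + g((0 - 5) + 2, 8))*6 = (-21 + (8 + 8 + 2*((0 - 5) + 2) + 2*((0 - 5) + 2)² + 8*((0 - 5) + 2) + 4*8/((0 - 5) + 2)))*6 = (-21 + (8 + 8 + 2*(-5 + 2) + 2*(-5 + 2)² + 8*(-5 + 2) + 4*8/(-5 + 2)))*6 = (-21 + (8 + 8 + 2*(-3) + 2*(-3)² + 8*(-3) + 4*8/(-3)))*6 = (-21 + (8 + 8 - 6 + 2*9 - 24 + 4*8*(-⅓)))*6 = (-21 + (8 + 8 - 6 + 18 - 24 - 32/3))*6 = (-21 - 20/3)*6 = -83/3*6 = -166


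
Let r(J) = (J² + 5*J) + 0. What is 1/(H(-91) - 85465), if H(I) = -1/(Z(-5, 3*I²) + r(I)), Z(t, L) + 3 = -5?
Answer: -7818/668165371 ≈ -1.1701e-5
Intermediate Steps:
Z(t, L) = -8 (Z(t, L) = -3 - 5 = -8)
r(J) = J² + 5*J
H(I) = -1/(-8 + I*(5 + I))
1/(H(-91) - 85465) = 1/(-1/(-8 - 91*(5 - 91)) - 85465) = 1/(-1/(-8 - 91*(-86)) - 85465) = 1/(-1/(-8 + 7826) - 85465) = 1/(-1/7818 - 85465) = 1/(-668165371/7818) = -7818/668165371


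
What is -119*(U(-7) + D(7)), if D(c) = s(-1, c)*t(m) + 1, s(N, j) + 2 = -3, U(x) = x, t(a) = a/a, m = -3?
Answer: 1309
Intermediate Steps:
t(a) = 1
s(N, j) = -5 (s(N, j) = -2 - 3 = -5)
D(c) = -4 (D(c) = -5*1 + 1 = -5 + 1 = -4)
-119*(U(-7) + D(7)) = -119*(-7 - 4) = -119*(-11) = 1309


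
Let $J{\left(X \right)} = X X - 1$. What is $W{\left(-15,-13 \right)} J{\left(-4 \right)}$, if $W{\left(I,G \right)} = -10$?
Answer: $-150$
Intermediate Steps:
$J{\left(X \right)} = -1 + X^{2}$ ($J{\left(X \right)} = X^{2} - 1 = -1 + X^{2}$)
$W{\left(-15,-13 \right)} J{\left(-4 \right)} = - 10 \left(-1 + \left(-4\right)^{2}\right) = - 10 \left(-1 + 16\right) = \left(-10\right) 15 = -150$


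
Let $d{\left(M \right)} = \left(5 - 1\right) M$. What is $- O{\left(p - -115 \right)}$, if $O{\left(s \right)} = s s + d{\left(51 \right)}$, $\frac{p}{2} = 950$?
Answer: $-4060429$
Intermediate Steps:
$p = 1900$ ($p = 2 \cdot 950 = 1900$)
$d{\left(M \right)} = 4 M$
$O{\left(s \right)} = 204 + s^{2}$ ($O{\left(s \right)} = s s + 4 \cdot 51 = s^{2} + 204 = 204 + s^{2}$)
$- O{\left(p - -115 \right)} = - (204 + \left(1900 - -115\right)^{2}) = - (204 + \left(1900 + \left(-4 + 119\right)\right)^{2}) = - (204 + \left(1900 + 115\right)^{2}) = - (204 + 2015^{2}) = - (204 + 4060225) = \left(-1\right) 4060429 = -4060429$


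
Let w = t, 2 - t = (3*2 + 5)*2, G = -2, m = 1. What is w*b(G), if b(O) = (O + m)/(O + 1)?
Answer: -20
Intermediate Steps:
b(O) = 1 (b(O) = (O + 1)/(O + 1) = (1 + O)/(1 + O) = 1)
t = -20 (t = 2 - (3*2 + 5)*2 = 2 - (6 + 5)*2 = 2 - 11*2 = 2 - 1*22 = 2 - 22 = -20)
w = -20
w*b(G) = -20*1 = -20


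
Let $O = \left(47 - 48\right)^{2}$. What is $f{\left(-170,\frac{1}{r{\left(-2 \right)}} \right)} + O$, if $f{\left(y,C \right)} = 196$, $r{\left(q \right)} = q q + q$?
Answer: $197$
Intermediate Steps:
$r{\left(q \right)} = q + q^{2}$ ($r{\left(q \right)} = q^{2} + q = q + q^{2}$)
$O = 1$ ($O = \left(-1\right)^{2} = 1$)
$f{\left(-170,\frac{1}{r{\left(-2 \right)}} \right)} + O = 196 + 1 = 197$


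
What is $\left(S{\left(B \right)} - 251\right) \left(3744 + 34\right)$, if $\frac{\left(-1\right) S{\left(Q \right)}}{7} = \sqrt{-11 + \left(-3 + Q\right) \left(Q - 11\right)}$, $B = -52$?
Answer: $-948278 - 26446 \sqrt{3454} \approx -2.5025 \cdot 10^{6}$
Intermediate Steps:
$S{\left(Q \right)} = - 7 \sqrt{-11 + \left(-11 + Q\right) \left(-3 + Q\right)}$ ($S{\left(Q \right)} = - 7 \sqrt{-11 + \left(-3 + Q\right) \left(Q - 11\right)} = - 7 \sqrt{-11 + \left(-3 + Q\right) \left(-11 + Q\right)} = - 7 \sqrt{-11 + \left(-11 + Q\right) \left(-3 + Q\right)}$)
$\left(S{\left(B \right)} - 251\right) \left(3744 + 34\right) = \left(- 7 \sqrt{22 + \left(-52\right)^{2} - -728} - 251\right) \left(3744 + 34\right) = \left(- 7 \sqrt{22 + 2704 + 728} - 251\right) 3778 = \left(- 7 \sqrt{3454} - 251\right) 3778 = \left(-251 - 7 \sqrt{3454}\right) 3778 = -948278 - 26446 \sqrt{3454}$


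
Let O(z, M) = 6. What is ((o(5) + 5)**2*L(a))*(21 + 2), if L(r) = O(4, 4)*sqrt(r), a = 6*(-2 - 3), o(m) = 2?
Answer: 6762*I*sqrt(30) ≈ 37037.0*I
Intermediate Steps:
a = -30 (a = 6*(-5) = -30)
L(r) = 6*sqrt(r)
((o(5) + 5)**2*L(a))*(21 + 2) = ((2 + 5)**2*(6*sqrt(-30)))*(21 + 2) = (7**2*(6*(I*sqrt(30))))*23 = (49*(6*I*sqrt(30)))*23 = (294*I*sqrt(30))*23 = 6762*I*sqrt(30)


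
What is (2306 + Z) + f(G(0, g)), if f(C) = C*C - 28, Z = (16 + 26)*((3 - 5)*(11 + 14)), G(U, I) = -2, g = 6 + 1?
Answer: 182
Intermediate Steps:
g = 7
Z = -2100 (Z = 42*(-2*25) = 42*(-50) = -2100)
f(C) = -28 + C² (f(C) = C² - 28 = -28 + C²)
(2306 + Z) + f(G(0, g)) = (2306 - 2100) + (-28 + (-2)²) = 206 + (-28 + 4) = 206 - 24 = 182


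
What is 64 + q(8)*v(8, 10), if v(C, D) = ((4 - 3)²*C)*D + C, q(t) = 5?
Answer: 504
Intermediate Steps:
v(C, D) = C + C*D (v(C, D) = (1²*C)*D + C = (1*C)*D + C = C*D + C = C + C*D)
64 + q(8)*v(8, 10) = 64 + 5*(8*(1 + 10)) = 64 + 5*(8*11) = 64 + 5*88 = 64 + 440 = 504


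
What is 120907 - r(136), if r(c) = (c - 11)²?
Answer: 105282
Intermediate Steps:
r(c) = (-11 + c)²
120907 - r(136) = 120907 - (-11 + 136)² = 120907 - 1*125² = 120907 - 1*15625 = 120907 - 15625 = 105282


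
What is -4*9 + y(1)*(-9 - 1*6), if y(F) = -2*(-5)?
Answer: -186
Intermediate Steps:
y(F) = 10
-4*9 + y(1)*(-9 - 1*6) = -4*9 + 10*(-9 - 1*6) = -36 + 10*(-9 - 6) = -36 + 10*(-15) = -36 - 150 = -186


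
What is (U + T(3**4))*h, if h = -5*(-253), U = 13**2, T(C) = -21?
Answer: 187220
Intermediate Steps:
U = 169
h = 1265
(U + T(3**4))*h = (169 - 21)*1265 = 148*1265 = 187220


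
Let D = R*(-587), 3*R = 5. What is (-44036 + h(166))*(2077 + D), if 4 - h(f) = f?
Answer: -145676608/3 ≈ -4.8559e+7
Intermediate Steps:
R = 5/3 (R = (⅓)*5 = 5/3 ≈ 1.6667)
h(f) = 4 - f
D = -2935/3 (D = (5/3)*(-587) = -2935/3 ≈ -978.33)
(-44036 + h(166))*(2077 + D) = (-44036 + (4 - 1*166))*(2077 - 2935/3) = (-44036 + (4 - 166))*(3296/3) = (-44036 - 162)*(3296/3) = -44198*3296/3 = -145676608/3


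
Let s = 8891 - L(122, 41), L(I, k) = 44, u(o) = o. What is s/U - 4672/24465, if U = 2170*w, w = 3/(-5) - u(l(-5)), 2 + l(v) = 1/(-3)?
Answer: 85229531/39437580 ≈ 2.1611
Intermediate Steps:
l(v) = -7/3 (l(v) = -2 + 1/(-3) = -2 - ⅓ = -7/3)
s = 8847 (s = 8891 - 1*44 = 8891 - 44 = 8847)
w = 26/15 (w = 3/(-5) - 1*(-7/3) = 3*(-⅕) + 7/3 = -⅗ + 7/3 = 26/15 ≈ 1.7333)
U = 11284/3 (U = 2170*(26/15) = 11284/3 ≈ 3761.3)
s/U - 4672/24465 = 8847/(11284/3) - 4672/24465 = 8847*(3/11284) - 4672*1/24465 = 26541/11284 - 4672/24465 = 85229531/39437580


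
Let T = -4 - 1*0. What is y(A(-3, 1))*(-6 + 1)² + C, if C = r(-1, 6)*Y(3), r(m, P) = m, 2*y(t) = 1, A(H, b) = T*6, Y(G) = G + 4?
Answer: 11/2 ≈ 5.5000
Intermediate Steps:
T = -4 (T = -4 + 0 = -4)
Y(G) = 4 + G
A(H, b) = -24 (A(H, b) = -4*6 = -24)
y(t) = ½ (y(t) = (½)*1 = ½)
C = -7 (C = -(4 + 3) = -1*7 = -7)
y(A(-3, 1))*(-6 + 1)² + C = (-6 + 1)²/2 - 7 = (½)*(-5)² - 7 = (½)*25 - 7 = 25/2 - 7 = 11/2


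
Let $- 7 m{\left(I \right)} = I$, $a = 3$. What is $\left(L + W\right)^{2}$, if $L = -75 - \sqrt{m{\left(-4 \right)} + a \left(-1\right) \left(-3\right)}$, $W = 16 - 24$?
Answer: $\frac{\left(581 + \sqrt{469}\right)^{2}}{49} \approx 7412.1$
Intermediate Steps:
$m{\left(I \right)} = - \frac{I}{7}$
$W = -8$ ($W = 16 - 24 = -8$)
$L = -75 - \frac{\sqrt{469}}{7}$ ($L = -75 - \sqrt{\left(- \frac{1}{7}\right) \left(-4\right) + 3 \left(-1\right) \left(-3\right)} = -75 - \sqrt{\frac{4}{7} - -9} = -75 - \sqrt{\frac{4}{7} + 9} = -75 - \sqrt{\frac{67}{7}} = -75 - \frac{\sqrt{469}}{7} \approx -78.094$)
$\left(L + W\right)^{2} = \left(\left(-75 - \frac{\sqrt{469}}{7}\right) - 8\right)^{2} = \left(-83 - \frac{\sqrt{469}}{7}\right)^{2}$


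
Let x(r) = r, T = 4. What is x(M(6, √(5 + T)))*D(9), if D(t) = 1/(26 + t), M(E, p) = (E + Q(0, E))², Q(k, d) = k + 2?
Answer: 64/35 ≈ 1.8286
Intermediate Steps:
Q(k, d) = 2 + k
M(E, p) = (2 + E)² (M(E, p) = (E + (2 + 0))² = (E + 2)² = (2 + E)²)
x(M(6, √(5 + T)))*D(9) = (2 + 6)²/(26 + 9) = 8²/35 = 64*(1/35) = 64/35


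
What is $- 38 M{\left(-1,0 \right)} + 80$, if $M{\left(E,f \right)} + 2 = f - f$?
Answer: $156$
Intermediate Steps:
$M{\left(E,f \right)} = -2$ ($M{\left(E,f \right)} = -2 + \left(f - f\right) = -2 + 0 = -2$)
$- 38 M{\left(-1,0 \right)} + 80 = \left(-38\right) \left(-2\right) + 80 = 76 + 80 = 156$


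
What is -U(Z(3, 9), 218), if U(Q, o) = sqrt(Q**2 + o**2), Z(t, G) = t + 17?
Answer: -2*sqrt(11981) ≈ -218.92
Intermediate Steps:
Z(t, G) = 17 + t
-U(Z(3, 9), 218) = -sqrt((17 + 3)**2 + 218**2) = -sqrt(20**2 + 47524) = -sqrt(400 + 47524) = -sqrt(47924) = -2*sqrt(11981)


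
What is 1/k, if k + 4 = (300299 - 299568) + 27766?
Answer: 1/28493 ≈ 3.5096e-5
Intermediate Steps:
k = 28493 (k = -4 + ((300299 - 299568) + 27766) = -4 + (731 + 27766) = -4 + 28497 = 28493)
1/k = 1/28493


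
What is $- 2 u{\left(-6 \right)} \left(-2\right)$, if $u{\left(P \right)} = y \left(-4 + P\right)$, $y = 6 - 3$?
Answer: $-120$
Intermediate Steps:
$y = 3$ ($y = 6 - 3 = 3$)
$u{\left(P \right)} = -12 + 3 P$ ($u{\left(P \right)} = 3 \left(-4 + P\right) = -12 + 3 P$)
$- 2 u{\left(-6 \right)} \left(-2\right) = - 2 \left(-12 + 3 \left(-6\right)\right) \left(-2\right) = - 2 \left(-12 - 18\right) \left(-2\right) = \left(-2\right) \left(-30\right) \left(-2\right) = 60 \left(-2\right) = -120$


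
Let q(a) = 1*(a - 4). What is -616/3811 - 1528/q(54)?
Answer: -2927004/95275 ≈ -30.722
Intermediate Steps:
q(a) = -4 + a (q(a) = 1*(-4 + a) = -4 + a)
-616/3811 - 1528/q(54) = -616/3811 - 1528/(-4 + 54) = -616*1/3811 - 1528/50 = -616/3811 - 1528*1/50 = -616/3811 - 764/25 = -2927004/95275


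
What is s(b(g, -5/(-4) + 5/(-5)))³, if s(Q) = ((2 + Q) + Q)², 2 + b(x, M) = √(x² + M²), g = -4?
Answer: (4 - √257)⁶/64 ≈ 47389.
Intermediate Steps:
b(x, M) = -2 + √(M² + x²) (b(x, M) = -2 + √(x² + M²) = -2 + √(M² + x²))
s(Q) = (2 + 2*Q)²
s(b(g, -5/(-4) + 5/(-5)))³ = (4*(1 + (-2 + √((-5/(-4) + 5/(-5))² + (-4)²)))²)³ = (4*(1 + (-2 + √((-5*(-¼) + 5*(-⅕))² + 16)))²)³ = (4*(1 + (-2 + √((5/4 - 1)² + 16)))²)³ = (4*(1 + (-2 + √((¼)² + 16)))²)³ = (4*(1 + (-2 + √(1/16 + 16)))²)³ = (4*(1 + (-2 + √(257/16)))²)³ = (4*(1 + (-2 + √257/4))²)³ = (4*(-1 + √257/4)²)³ = 64*(-1 + √257/4)⁶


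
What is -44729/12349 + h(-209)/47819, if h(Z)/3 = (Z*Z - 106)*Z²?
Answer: 70513105158974/590516831 ≈ 1.1941e+5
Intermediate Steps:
h(Z) = 3*Z²*(-106 + Z²) (h(Z) = 3*((Z*Z - 106)*Z²) = 3*((Z² - 106)*Z²) = 3*((-106 + Z²)*Z²) = 3*(Z²*(-106 + Z²)) = 3*Z²*(-106 + Z²))
-44729/12349 + h(-209)/47819 = -44729/12349 + (3*(-209)²*(-106 + (-209)²))/47819 = -44729*1/12349 + (3*43681*(-106 + 43681))*(1/47819) = -44729/12349 + (3*43681*43575)*(1/47819) = -44729/12349 + 5710198725*(1/47819) = -44729/12349 + 5710198725/47819 = 70513105158974/590516831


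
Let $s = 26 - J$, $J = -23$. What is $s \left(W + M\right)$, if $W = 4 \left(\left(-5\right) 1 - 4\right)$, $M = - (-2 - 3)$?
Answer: $-1519$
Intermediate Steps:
$M = 5$ ($M = \left(-1\right) \left(-5\right) = 5$)
$W = -36$ ($W = 4 \left(-5 - 4\right) = 4 \left(-9\right) = -36$)
$s = 49$ ($s = 26 - -23 = 26 + 23 = 49$)
$s \left(W + M\right) = 49 \left(-36 + 5\right) = 49 \left(-31\right) = -1519$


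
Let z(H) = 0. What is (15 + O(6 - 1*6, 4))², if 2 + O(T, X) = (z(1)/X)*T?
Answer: 169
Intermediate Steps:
O(T, X) = -2 (O(T, X) = -2 + (0/X)*T = -2 + 0*T = -2 + 0 = -2)
(15 + O(6 - 1*6, 4))² = (15 - 2)² = 13² = 169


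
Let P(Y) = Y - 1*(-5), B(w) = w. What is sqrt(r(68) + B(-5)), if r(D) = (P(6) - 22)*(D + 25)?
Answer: 2*I*sqrt(257) ≈ 32.062*I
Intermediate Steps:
P(Y) = 5 + Y (P(Y) = Y + 5 = 5 + Y)
r(D) = -275 - 11*D (r(D) = ((5 + 6) - 22)*(D + 25) = (11 - 22)*(25 + D) = -11*(25 + D) = -275 - 11*D)
sqrt(r(68) + B(-5)) = sqrt((-275 - 11*68) - 5) = sqrt((-275 - 748) - 5) = sqrt(-1023 - 5) = sqrt(-1028) = 2*I*sqrt(257)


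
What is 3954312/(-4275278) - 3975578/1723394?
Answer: -5952884683903/1841997113383 ≈ -3.2318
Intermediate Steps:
3954312/(-4275278) - 3975578/1723394 = 3954312*(-1/4275278) - 3975578*1/1723394 = -1977156/2137639 - 1987789/861697 = -5952884683903/1841997113383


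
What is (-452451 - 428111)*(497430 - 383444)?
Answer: -100371740132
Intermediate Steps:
(-452451 - 428111)*(497430 - 383444) = -880562*113986 = -100371740132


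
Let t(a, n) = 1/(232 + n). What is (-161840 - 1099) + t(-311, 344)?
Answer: -93852863/576 ≈ -1.6294e+5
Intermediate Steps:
(-161840 - 1099) + t(-311, 344) = (-161840 - 1099) + 1/(232 + 344) = -162939 + 1/576 = -93852863/576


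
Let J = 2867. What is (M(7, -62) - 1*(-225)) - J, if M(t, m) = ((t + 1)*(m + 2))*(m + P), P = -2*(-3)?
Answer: 24238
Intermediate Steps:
P = 6
M(t, m) = (1 + t)*(2 + m)*(6 + m) (M(t, m) = ((t + 1)*(m + 2))*(m + 6) = ((1 + t)*(2 + m))*(6 + m) = (1 + t)*(2 + m)*(6 + m))
(M(7, -62) - 1*(-225)) - J = ((12 + (-62)² + 8*(-62) + 12*7 + 7*(-62)² + 8*(-62)*7) - 1*(-225)) - 1*2867 = ((12 + 3844 - 496 + 84 + 7*3844 - 3472) + 225) - 2867 = ((12 + 3844 - 496 + 84 + 26908 - 3472) + 225) - 2867 = (26880 + 225) - 2867 = 27105 - 2867 = 24238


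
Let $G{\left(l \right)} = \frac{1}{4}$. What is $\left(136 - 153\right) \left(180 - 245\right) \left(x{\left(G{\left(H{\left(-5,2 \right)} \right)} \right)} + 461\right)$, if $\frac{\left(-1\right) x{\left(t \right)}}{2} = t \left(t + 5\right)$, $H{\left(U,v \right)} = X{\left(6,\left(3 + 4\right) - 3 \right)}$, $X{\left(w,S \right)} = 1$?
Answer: $\frac{4052035}{8} \approx 5.065 \cdot 10^{5}$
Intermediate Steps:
$H{\left(U,v \right)} = 1$
$G{\left(l \right)} = \frac{1}{4}$
$x{\left(t \right)} = - 2 t \left(5 + t\right)$ ($x{\left(t \right)} = - 2 t \left(t + 5\right) = - 2 t \left(5 + t\right)$)
$\left(136 - 153\right) \left(180 - 245\right) \left(x{\left(G{\left(H{\left(-5,2 \right)} \right)} \right)} + 461\right) = \left(136 - 153\right) \left(180 - 245\right) \left(\left(-2\right) \frac{1}{4} \left(5 + \frac{1}{4}\right) + 461\right) = \left(-17\right) \left(-65\right) \left(\left(-2\right) \frac{1}{4} \cdot \frac{21}{4} + 461\right) = 1105 \left(- \frac{21}{8} + 461\right) = 1105 \cdot \frac{3667}{8} = \frac{4052035}{8}$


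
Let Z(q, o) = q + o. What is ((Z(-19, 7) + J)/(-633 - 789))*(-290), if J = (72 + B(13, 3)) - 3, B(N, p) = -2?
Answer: 7975/711 ≈ 11.217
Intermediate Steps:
Z(q, o) = o + q
J = 67 (J = (72 - 2) - 3 = 70 - 3 = 67)
((Z(-19, 7) + J)/(-633 - 789))*(-290) = (((7 - 19) + 67)/(-633 - 789))*(-290) = ((-12 + 67)/(-1422))*(-290) = (55*(-1/1422))*(-290) = -55/1422*(-290) = 7975/711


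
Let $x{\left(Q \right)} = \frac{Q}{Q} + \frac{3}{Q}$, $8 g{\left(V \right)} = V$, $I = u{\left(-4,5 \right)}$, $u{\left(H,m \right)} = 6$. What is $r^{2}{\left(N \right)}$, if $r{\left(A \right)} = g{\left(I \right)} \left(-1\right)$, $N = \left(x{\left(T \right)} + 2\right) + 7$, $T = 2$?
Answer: $\frac{9}{16} \approx 0.5625$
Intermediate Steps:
$I = 6$
$g{\left(V \right)} = \frac{V}{8}$
$x{\left(Q \right)} = 1 + \frac{3}{Q}$
$N = \frac{23}{2}$ ($N = \left(\frac{3 + 2}{2} + 2\right) + 7 = \left(\frac{1}{2} \cdot 5 + 2\right) + 7 = \left(\frac{5}{2} + 2\right) + 7 = \frac{9}{2} + 7 = \frac{23}{2} \approx 11.5$)
$r{\left(A \right)} = - \frac{3}{4}$ ($r{\left(A \right)} = \frac{1}{8} \cdot 6 \left(-1\right) = \frac{3}{4} \left(-1\right) = - \frac{3}{4}$)
$r^{2}{\left(N \right)} = \left(- \frac{3}{4}\right)^{2} = \frac{9}{16}$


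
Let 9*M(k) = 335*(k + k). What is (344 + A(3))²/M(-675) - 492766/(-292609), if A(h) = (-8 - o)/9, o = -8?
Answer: -4932343562/7351801125 ≈ -0.67090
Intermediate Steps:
M(k) = 670*k/9 (M(k) = (335*(k + k))/9 = (335*(2*k))/9 = (670*k)/9 = 670*k/9)
A(h) = 0 (A(h) = (-8 - 1*(-8))/9 = (-8 + 8)*(⅑) = 0*(⅑) = 0)
(344 + A(3))²/M(-675) - 492766/(-292609) = (344 + 0)²/(((670/9)*(-675))) - 492766/(-292609) = 344²/(-50250) - 492766*(-1/292609) = 118336*(-1/50250) + 492766/292609 = -59168/25125 + 492766/292609 = -4932343562/7351801125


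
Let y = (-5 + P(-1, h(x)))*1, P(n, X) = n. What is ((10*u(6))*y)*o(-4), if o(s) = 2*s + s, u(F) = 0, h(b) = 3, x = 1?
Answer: 0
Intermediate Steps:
o(s) = 3*s
y = -6 (y = (-5 - 1)*1 = -6*1 = -6)
((10*u(6))*y)*o(-4) = ((10*0)*(-6))*(3*(-4)) = (0*(-6))*(-12) = 0*(-12) = 0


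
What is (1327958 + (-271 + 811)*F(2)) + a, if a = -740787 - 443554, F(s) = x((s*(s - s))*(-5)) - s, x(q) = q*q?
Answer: 142537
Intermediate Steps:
x(q) = q²
F(s) = -s (F(s) = ((s*(s - s))*(-5))² - s = ((s*0)*(-5))² - s = (0*(-5))² - s = 0² - s = 0 - s = -s)
a = -1184341
(1327958 + (-271 + 811)*F(2)) + a = (1327958 + (-271 + 811)*(-1*2)) - 1184341 = (1327958 + 540*(-2)) - 1184341 = (1327958 - 1080) - 1184341 = 1326878 - 1184341 = 142537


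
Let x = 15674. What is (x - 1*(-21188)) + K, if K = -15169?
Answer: 21693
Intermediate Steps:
(x - 1*(-21188)) + K = (15674 - 1*(-21188)) - 15169 = (15674 + 21188) - 15169 = 36862 - 15169 = 21693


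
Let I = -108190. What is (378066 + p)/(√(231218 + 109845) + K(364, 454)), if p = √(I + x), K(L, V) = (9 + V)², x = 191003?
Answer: 40522815177/22976863549 - 189033*√341063/22976863549 - √28244450219/45953727098 + 214369*√82813/45953727098 ≈ 1.7602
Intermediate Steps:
p = √82813 (p = √(-108190 + 191003) = √82813 ≈ 287.77)
(378066 + p)/(√(231218 + 109845) + K(364, 454)) = (378066 + √82813)/(√(231218 + 109845) + (9 + 454)²) = (378066 + √82813)/(√341063 + 463²) = (378066 + √82813)/(√341063 + 214369) = (378066 + √82813)/(214369 + √341063)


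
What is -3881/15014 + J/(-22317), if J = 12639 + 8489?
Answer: -403828069/335067438 ≈ -1.2052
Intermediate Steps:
J = 21128
-3881/15014 + J/(-22317) = -3881/15014 + 21128/(-22317) = -3881*1/15014 + 21128*(-1/22317) = -3881/15014 - 21128/22317 = -403828069/335067438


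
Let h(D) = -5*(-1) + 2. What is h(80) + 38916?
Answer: 38923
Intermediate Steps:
h(D) = 7 (h(D) = 5 + 2 = 7)
h(80) + 38916 = 7 + 38916 = 38923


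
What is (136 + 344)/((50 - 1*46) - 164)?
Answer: -3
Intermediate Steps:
(136 + 344)/((50 - 1*46) - 164) = 480/((50 - 46) - 164) = 480/(4 - 164) = 480/(-160) = 480*(-1/160) = -3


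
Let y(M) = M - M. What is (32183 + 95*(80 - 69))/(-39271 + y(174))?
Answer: -33228/39271 ≈ -0.84612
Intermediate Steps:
y(M) = 0
(32183 + 95*(80 - 69))/(-39271 + y(174)) = (32183 + 95*(80 - 69))/(-39271 + 0) = (32183 + 95*11)/(-39271) = (32183 + 1045)*(-1/39271) = 33228*(-1/39271) = -33228/39271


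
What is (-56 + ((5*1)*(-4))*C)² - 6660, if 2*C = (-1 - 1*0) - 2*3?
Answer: -6464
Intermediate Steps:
C = -7/2 (C = ((-1 - 1*0) - 2*3)/2 = ((-1 + 0) - 6)/2 = (-1 - 6)/2 = (½)*(-7) = -7/2 ≈ -3.5000)
(-56 + ((5*1)*(-4))*C)² - 6660 = (-56 + ((5*1)*(-4))*(-7/2))² - 6660 = (-56 + (5*(-4))*(-7/2))² - 6660 = (-56 - 20*(-7/2))² - 6660 = (-56 + 70)² - 6660 = 14² - 6660 = 196 - 6660 = -6464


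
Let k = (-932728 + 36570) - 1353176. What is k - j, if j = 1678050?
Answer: -3927384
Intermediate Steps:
k = -2249334 (k = -896158 - 1353176 = -2249334)
k - j = -2249334 - 1*1678050 = -2249334 - 1678050 = -3927384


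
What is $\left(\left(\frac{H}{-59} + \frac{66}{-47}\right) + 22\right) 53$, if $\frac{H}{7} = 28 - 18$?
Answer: $\frac{2852566}{2773} \approx 1028.7$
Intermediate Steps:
$H = 70$ ($H = 7 \left(28 - 18\right) = 7 \cdot 10 = 70$)
$\left(\left(\frac{H}{-59} + \frac{66}{-47}\right) + 22\right) 53 = \left(\left(\frac{70}{-59} + \frac{66}{-47}\right) + 22\right) 53 = \left(\left(70 \left(- \frac{1}{59}\right) + 66 \left(- \frac{1}{47}\right)\right) + 22\right) 53 = \left(\left(- \frac{70}{59} - \frac{66}{47}\right) + 22\right) 53 = \left(- \frac{7184}{2773} + 22\right) 53 = \frac{53822}{2773} \cdot 53 = \frac{2852566}{2773}$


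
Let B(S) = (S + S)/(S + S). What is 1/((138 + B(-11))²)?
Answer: 1/19321 ≈ 5.1757e-5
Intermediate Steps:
B(S) = 1 (B(S) = (2*S)/((2*S)) = (2*S)*(1/(2*S)) = 1)
1/((138 + B(-11))²) = 1/((138 + 1)²) = 1/(139²) = 1/19321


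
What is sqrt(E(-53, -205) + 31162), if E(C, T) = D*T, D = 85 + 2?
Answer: sqrt(13327) ≈ 115.44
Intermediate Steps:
D = 87
E(C, T) = 87*T
sqrt(E(-53, -205) + 31162) = sqrt(87*(-205) + 31162) = sqrt(-17835 + 31162) = sqrt(13327)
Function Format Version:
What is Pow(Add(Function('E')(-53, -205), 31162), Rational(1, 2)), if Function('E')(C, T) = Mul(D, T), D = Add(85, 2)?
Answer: Pow(13327, Rational(1, 2)) ≈ 115.44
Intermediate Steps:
D = 87
Function('E')(C, T) = Mul(87, T)
Pow(Add(Function('E')(-53, -205), 31162), Rational(1, 2)) = Pow(Add(Mul(87, -205), 31162), Rational(1, 2)) = Pow(Add(-17835, 31162), Rational(1, 2)) = Pow(13327, Rational(1, 2))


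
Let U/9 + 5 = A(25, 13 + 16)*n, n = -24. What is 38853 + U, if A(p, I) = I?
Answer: 32544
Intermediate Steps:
U = -6309 (U = -45 + 9*((13 + 16)*(-24)) = -45 + 9*(29*(-24)) = -45 + 9*(-696) = -45 - 6264 = -6309)
38853 + U = 38853 - 6309 = 32544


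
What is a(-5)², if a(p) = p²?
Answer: 625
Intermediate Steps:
a(-5)² = ((-5)²)² = 25² = 625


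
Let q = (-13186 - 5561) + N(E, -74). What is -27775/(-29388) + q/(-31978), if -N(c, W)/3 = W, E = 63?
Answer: 716300825/469884732 ≈ 1.5244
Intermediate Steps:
N(c, W) = -3*W
q = -18525 (q = (-13186 - 5561) - 3*(-74) = -18747 + 222 = -18525)
-27775/(-29388) + q/(-31978) = -27775/(-29388) - 18525/(-31978) = -27775*(-1/29388) - 18525*(-1/31978) = 27775/29388 + 18525/31978 = 716300825/469884732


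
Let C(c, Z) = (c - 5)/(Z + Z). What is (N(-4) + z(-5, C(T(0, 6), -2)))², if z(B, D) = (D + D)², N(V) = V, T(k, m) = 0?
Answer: 81/16 ≈ 5.0625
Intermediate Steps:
C(c, Z) = (-5 + c)/(2*Z) (C(c, Z) = (-5 + c)/((2*Z)) = (-5 + c)*(1/(2*Z)) = (-5 + c)/(2*Z))
z(B, D) = 4*D² (z(B, D) = (2*D)² = 4*D²)
(N(-4) + z(-5, C(T(0, 6), -2)))² = (-4 + 4*((½)*(-5 + 0)/(-2))²)² = (-4 + 4*((½)*(-½)*(-5))²)² = (-4 + 4*(5/4)²)² = (-4 + 4*(25/16))² = (-4 + 25/4)² = (9/4)² = 81/16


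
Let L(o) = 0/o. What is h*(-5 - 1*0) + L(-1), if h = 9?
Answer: -45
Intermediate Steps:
L(o) = 0
h*(-5 - 1*0) + L(-1) = 9*(-5 - 1*0) + 0 = 9*(-5 + 0) + 0 = 9*(-5) + 0 = -45 + 0 = -45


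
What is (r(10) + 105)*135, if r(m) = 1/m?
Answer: 28377/2 ≈ 14189.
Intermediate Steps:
(r(10) + 105)*135 = (1/10 + 105)*135 = (⅒ + 105)*135 = (1051/10)*135 = 28377/2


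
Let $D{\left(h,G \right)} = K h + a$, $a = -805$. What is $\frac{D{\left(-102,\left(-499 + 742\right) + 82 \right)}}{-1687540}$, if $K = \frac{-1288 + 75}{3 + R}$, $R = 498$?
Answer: $\frac{93193}{281819180} \approx 0.00033068$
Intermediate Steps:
$K = - \frac{1213}{501}$ ($K = \frac{-1288 + 75}{3 + 498} = - \frac{1213}{501} \approx -2.4212$)
$D{\left(h,G \right)} = -805 - \frac{1213 h}{501}$ ($D{\left(h,G \right)} = - \frac{1213 h}{501} - 805 = -805 - \frac{1213 h}{501}$)
$\frac{D{\left(-102,\left(-499 + 742\right) + 82 \right)}}{-1687540} = \frac{-805 - - \frac{41242}{167}}{-1687540} = \left(-805 + \frac{41242}{167}\right) \left(- \frac{1}{1687540}\right) = \left(- \frac{93193}{167}\right) \left(- \frac{1}{1687540}\right) = \frac{93193}{281819180}$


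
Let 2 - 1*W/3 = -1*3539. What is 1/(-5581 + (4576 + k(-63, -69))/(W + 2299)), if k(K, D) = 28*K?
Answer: -6461/36057435 ≈ -0.00017919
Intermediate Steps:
W = 10623 (W = 6 - (-3)*3539 = 6 - 3*(-3539) = 6 + 10617 = 10623)
1/(-5581 + (4576 + k(-63, -69))/(W + 2299)) = 1/(-5581 + (4576 + 28*(-63))/(10623 + 2299)) = 1/(-5581 + (4576 - 1764)/12922) = 1/(-5581 + 2812*(1/12922)) = 1/(-5581 + 1406/6461) = 1/(-36057435/6461) = -6461/36057435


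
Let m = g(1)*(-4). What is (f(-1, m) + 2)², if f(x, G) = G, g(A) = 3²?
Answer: 1156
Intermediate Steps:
g(A) = 9
m = -36 (m = 9*(-4) = -36)
(f(-1, m) + 2)² = (-36 + 2)² = (-34)² = 1156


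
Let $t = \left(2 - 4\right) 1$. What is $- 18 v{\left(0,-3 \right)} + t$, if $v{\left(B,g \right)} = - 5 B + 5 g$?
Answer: $268$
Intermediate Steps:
$t = -2$ ($t = \left(-2\right) 1 = -2$)
$- 18 v{\left(0,-3 \right)} + t = - 18 \left(\left(-5\right) 0 + 5 \left(-3\right)\right) - 2 = - 18 \left(0 - 15\right) - 2 = \left(-18\right) \left(-15\right) - 2 = 270 - 2 = 268$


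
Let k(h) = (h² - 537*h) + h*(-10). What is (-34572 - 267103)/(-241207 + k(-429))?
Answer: -301675/177497 ≈ -1.6996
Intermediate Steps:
k(h) = h² - 547*h (k(h) = (h² - 537*h) - 10*h = h² - 547*h)
(-34572 - 267103)/(-241207 + k(-429)) = (-34572 - 267103)/(-241207 - 429*(-547 - 429)) = -301675/(-241207 - 429*(-976)) = -301675/(-241207 + 418704) = -301675/177497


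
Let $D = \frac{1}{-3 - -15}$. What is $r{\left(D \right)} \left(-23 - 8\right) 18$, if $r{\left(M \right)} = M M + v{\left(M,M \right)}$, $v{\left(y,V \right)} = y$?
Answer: $- \frac{403}{8} \approx -50.375$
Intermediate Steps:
$D = \frac{1}{12}$ ($D = \frac{1}{-3 + 15} = \frac{1}{12} \approx 0.083333$)
$r{\left(M \right)} = M + M^{2}$ ($r{\left(M \right)} = M M + M = M^{2} + M = M + M^{2}$)
$r{\left(D \right)} \left(-23 - 8\right) 18 = \frac{1 + \frac{1}{12}}{12} \left(-23 - 8\right) 18 = \frac{1}{12} \cdot \frac{13}{12} \left(\left(-31\right) 18\right) = \frac{13}{144} \left(-558\right) = - \frac{403}{8}$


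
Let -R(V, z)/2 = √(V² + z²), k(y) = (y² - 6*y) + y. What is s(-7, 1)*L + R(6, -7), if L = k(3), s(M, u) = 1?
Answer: -6 - 2*√85 ≈ -24.439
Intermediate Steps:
k(y) = y² - 5*y
L = -6 (L = 3*(-5 + 3) = 3*(-2) = -6)
R(V, z) = -2*√(V² + z²)
s(-7, 1)*L + R(6, -7) = 1*(-6) - 2*√(6² + (-7)²) = -6 - 2*√(36 + 49) = -6 - 2*√85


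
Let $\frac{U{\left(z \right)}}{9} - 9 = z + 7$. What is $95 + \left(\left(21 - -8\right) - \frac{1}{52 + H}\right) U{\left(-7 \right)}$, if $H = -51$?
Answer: $2363$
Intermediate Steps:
$U{\left(z \right)} = 144 + 9 z$ ($U{\left(z \right)} = 81 + 9 \left(z + 7\right) = 81 + 9 \left(7 + z\right) = 81 + \left(63 + 9 z\right) = 144 + 9 z$)
$95 + \left(\left(21 - -8\right) - \frac{1}{52 + H}\right) U{\left(-7 \right)} = 95 + \left(\left(21 - -8\right) - \frac{1}{52 - 51}\right) \left(144 + 9 \left(-7\right)\right) = 95 + \left(\left(21 + 8\right) - 1^{-1}\right) \left(144 - 63\right) = 95 + \left(29 - 1\right) 81 = 95 + 28 \cdot 81 = 95 + 2268 = 2363$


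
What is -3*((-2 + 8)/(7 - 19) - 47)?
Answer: 285/2 ≈ 142.50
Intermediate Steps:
-3*((-2 + 8)/(7 - 19) - 47) = -3*(6/(-12) - 47) = -3*(6*(-1/12) - 47) = -3*(-½ - 47) = -3*(-95/2) = 285/2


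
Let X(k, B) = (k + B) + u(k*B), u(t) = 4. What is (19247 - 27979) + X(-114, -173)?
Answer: -9015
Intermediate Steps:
X(k, B) = 4 + B + k (X(k, B) = (k + B) + 4 = (B + k) + 4 = 4 + B + k)
(19247 - 27979) + X(-114, -173) = (19247 - 27979) + (4 - 173 - 114) = -8732 - 283 = -9015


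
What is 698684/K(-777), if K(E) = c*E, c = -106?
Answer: 49906/5883 ≈ 8.4831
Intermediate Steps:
K(E) = -106*E
698684/K(-777) = 698684/((-106*(-777))) = 698684/82362 = 698684*(1/82362) = 49906/5883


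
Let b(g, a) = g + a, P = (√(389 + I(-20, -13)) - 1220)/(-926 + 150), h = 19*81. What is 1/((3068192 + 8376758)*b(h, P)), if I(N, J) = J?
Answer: 57980974/1022307278803556625 + 97*√94/1022307278803556625 ≈ 5.6717e-11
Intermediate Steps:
h = 1539
P = 305/194 - √94/388 (P = (√(389 - 13) - 1220)/(-926 + 150) = (√376 - 1220)/(-776) = (2*√94 - 1220)*(-1/776) = (-1220 + 2*√94)*(-1/776) = 305/194 - √94/388 ≈ 1.5472)
b(g, a) = a + g
1/((3068192 + 8376758)*b(h, P)) = 1/((3068192 + 8376758)*((305/194 - √94/388) + 1539)) = 1/(11444950*(298871/194 - √94/388))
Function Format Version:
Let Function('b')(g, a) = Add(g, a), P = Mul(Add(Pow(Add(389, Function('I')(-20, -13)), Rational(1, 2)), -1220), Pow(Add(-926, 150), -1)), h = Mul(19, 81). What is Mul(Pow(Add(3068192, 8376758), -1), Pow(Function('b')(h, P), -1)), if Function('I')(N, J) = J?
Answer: Add(Rational(57980974, 1022307278803556625), Mul(Rational(97, 1022307278803556625), Pow(94, Rational(1, 2)))) ≈ 5.6717e-11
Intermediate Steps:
h = 1539
P = Add(Rational(305, 194), Mul(Rational(-1, 388), Pow(94, Rational(1, 2)))) (P = Mul(Add(Pow(Add(389, -13), Rational(1, 2)), -1220), Pow(Add(-926, 150), -1)) = Mul(Add(Pow(376, Rational(1, 2)), -1220), Pow(-776, -1)) = Mul(Add(Mul(2, Pow(94, Rational(1, 2))), -1220), Rational(-1, 776)) = Mul(Add(-1220, Mul(2, Pow(94, Rational(1, 2)))), Rational(-1, 776)) = Add(Rational(305, 194), Mul(Rational(-1, 388), Pow(94, Rational(1, 2)))) ≈ 1.5472)
Function('b')(g, a) = Add(a, g)
Mul(Pow(Add(3068192, 8376758), -1), Pow(Function('b')(h, P), -1)) = Mul(Pow(Add(3068192, 8376758), -1), Pow(Add(Add(Rational(305, 194), Mul(Rational(-1, 388), Pow(94, Rational(1, 2)))), 1539), -1)) = Mul(Pow(11444950, -1), Pow(Add(Rational(298871, 194), Mul(Rational(-1, 388), Pow(94, Rational(1, 2)))), -1)) = Mul(Rational(1, 11444950), Pow(Add(Rational(298871, 194), Mul(Rational(-1, 388), Pow(94, Rational(1, 2)))), -1))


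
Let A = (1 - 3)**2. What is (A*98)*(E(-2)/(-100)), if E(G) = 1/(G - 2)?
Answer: 49/50 ≈ 0.98000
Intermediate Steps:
E(G) = 1/(-2 + G)
A = 4 (A = (-2)**2 = 4)
(A*98)*(E(-2)/(-100)) = (4*98)*(1/(-2 - 2*(-100))) = 392*(-1/100/(-4)) = 392*(-1/4*(-1/100)) = 392*(1/400) = 49/50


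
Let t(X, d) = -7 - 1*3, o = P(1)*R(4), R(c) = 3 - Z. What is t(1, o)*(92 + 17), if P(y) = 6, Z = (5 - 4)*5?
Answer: -1090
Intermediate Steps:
Z = 5 (Z = 1*5 = 5)
R(c) = -2 (R(c) = 3 - 1*5 = 3 - 5 = -2)
o = -12 (o = 6*(-2) = -12)
t(X, d) = -10 (t(X, d) = -7 - 3 = -10)
t(1, o)*(92 + 17) = -10*(92 + 17) = -10*109 = -1090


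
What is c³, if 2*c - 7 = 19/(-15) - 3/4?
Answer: 26730899/1728000 ≈ 15.469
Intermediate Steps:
c = 299/120 (c = 7/2 + (19/(-15) - 3/4)/2 = 7/2 + (19*(-1/15) - 3*¼)/2 = 7/2 + (-19/15 - ¾)/2 = 7/2 + (½)*(-121/60) = 7/2 - 121/120 = 299/120 ≈ 2.4917)
c³ = (299/120)³ = 26730899/1728000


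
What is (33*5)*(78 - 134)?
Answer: -9240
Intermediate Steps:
(33*5)*(78 - 134) = 165*(-56) = -9240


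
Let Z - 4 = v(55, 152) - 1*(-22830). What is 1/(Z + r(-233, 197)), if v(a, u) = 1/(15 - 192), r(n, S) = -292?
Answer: 177/3989933 ≈ 4.4362e-5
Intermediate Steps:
v(a, u) = -1/177 (v(a, u) = 1/(-177) = -1/177)
Z = 4041617/177 (Z = 4 + (-1/177 - 1*(-22830)) = 4 + (-1/177 + 22830) = 4 + 4040909/177 = 4041617/177 ≈ 22834.)
1/(Z + r(-233, 197)) = 1/(4041617/177 - 292) = 1/(3989933/177) = 177/3989933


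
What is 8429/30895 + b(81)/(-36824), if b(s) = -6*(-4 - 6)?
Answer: 77133949/284419370 ≈ 0.27120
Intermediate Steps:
b(s) = 60 (b(s) = -6*(-10) = 60)
8429/30895 + b(81)/(-36824) = 8429/30895 + 60/(-36824) = 8429*(1/30895) + 60*(-1/36824) = 8429/30895 - 15/9206 = 77133949/284419370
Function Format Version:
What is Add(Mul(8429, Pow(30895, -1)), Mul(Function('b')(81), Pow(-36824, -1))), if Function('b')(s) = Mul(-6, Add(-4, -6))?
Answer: Rational(77133949, 284419370) ≈ 0.27120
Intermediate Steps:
Function('b')(s) = 60 (Function('b')(s) = Mul(-6, -10) = 60)
Add(Mul(8429, Pow(30895, -1)), Mul(Function('b')(81), Pow(-36824, -1))) = Add(Mul(8429, Pow(30895, -1)), Mul(60, Pow(-36824, -1))) = Add(Mul(8429, Rational(1, 30895)), Mul(60, Rational(-1, 36824))) = Add(Rational(8429, 30895), Rational(-15, 9206)) = Rational(77133949, 284419370)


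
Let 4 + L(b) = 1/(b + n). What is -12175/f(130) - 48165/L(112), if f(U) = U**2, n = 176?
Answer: 9376586983/778076 ≈ 12051.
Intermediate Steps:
L(b) = -4 + 1/(176 + b) (L(b) = -4 + 1/(b + 176) = -4 + 1/(176 + b))
-12175/f(130) - 48165/L(112) = -12175/(130**2) - 48165*(176 + 112)/(-703 - 4*112) = -12175/16900 - 48165*288/(-703 - 448) = -12175*1/16900 - 48165/((1/288)*(-1151)) = -487/676 - 48165/(-1151/288) = -487/676 - 48165*(-288/1151) = -487/676 + 13871520/1151 = 9376586983/778076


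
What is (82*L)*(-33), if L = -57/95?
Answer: 8118/5 ≈ 1623.6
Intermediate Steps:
L = -⅗ (L = -57*1/95 = -⅗ ≈ -0.60000)
(82*L)*(-33) = (82*(-⅗))*(-33) = -246/5*(-33) = 8118/5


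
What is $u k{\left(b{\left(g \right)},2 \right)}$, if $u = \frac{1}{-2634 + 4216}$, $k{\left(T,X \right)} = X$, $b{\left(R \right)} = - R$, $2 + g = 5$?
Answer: $\frac{1}{791} \approx 0.0012642$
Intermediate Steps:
$g = 3$ ($g = -2 + 5 = 3$)
$u = \frac{1}{1582} \approx 0.00063211$
$u k{\left(b{\left(g \right)},2 \right)} = \frac{1}{1582} \cdot 2 = \frac{1}{791}$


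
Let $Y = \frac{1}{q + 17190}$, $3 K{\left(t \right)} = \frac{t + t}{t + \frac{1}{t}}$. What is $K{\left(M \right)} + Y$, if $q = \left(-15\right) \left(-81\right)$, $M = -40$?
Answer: $\frac{19633601}{29466405} \approx 0.6663$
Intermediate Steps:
$q = 1215$
$K{\left(t \right)} = \frac{2 t}{3 \left(t + \frac{1}{t}\right)}$ ($K{\left(t \right)} = \frac{\left(t + t\right) \frac{1}{t + \frac{1}{t}}}{3} = \frac{2 t \frac{1}{t + \frac{1}{t}}}{3} = \frac{2 t}{3 \left(t + \frac{1}{t}\right)}$)
$Y = \frac{1}{18405}$ ($Y = \frac{1}{1215 + 17190} = \frac{1}{18405} \approx 5.4333 \cdot 10^{-5}$)
$K{\left(M \right)} + Y = \frac{2 \left(-40\right)^{2}}{3 \left(1 + \left(-40\right)^{2}\right)} + \frac{1}{18405} = \frac{2}{3} \cdot 1600 \frac{1}{1 + 1600} + \frac{1}{18405} = \frac{2}{3} \cdot 1600 \cdot \frac{1}{1601} + \frac{1}{18405} = \frac{3200}{4803} + \frac{1}{18405} = \frac{19633601}{29466405}$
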